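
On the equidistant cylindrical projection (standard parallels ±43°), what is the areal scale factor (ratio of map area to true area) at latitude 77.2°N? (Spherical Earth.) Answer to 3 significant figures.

In the equirectangular projection with standard parallel φ₀ = 43° (x = Rλ cos φ₀, y = Rφ), meridians are true-scale (h = 1) and the parallel scale is k = cos φ₀ / cos φ.
Areal scale = h·k = 1 × cos φ₀ / cos φ; at 77.2°, h = 1.000, k = 3.301, so h·k = 3.301.

3.30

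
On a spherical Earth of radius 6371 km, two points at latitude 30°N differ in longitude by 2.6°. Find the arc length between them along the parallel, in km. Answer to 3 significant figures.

Arc length along a parallel = R cos φ · Δλ (with Δλ in radians).
= 6371 × cos 30° × (2.6° × π/180) = 6371 × 0.8660 × 0.04538 ≈ 250 km.

250 km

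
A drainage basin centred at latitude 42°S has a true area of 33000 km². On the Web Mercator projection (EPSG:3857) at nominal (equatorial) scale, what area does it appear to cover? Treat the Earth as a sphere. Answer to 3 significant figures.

Mercator is conformal, so the point scale is isotropic: h = k = sec φ = 1/cos φ.
Areal scale = k² = sec²φ = 1/cos²(42°) = 1/0.7431² = 1.811.
Apparent area = 33000 × 1.811 ≈ 59800 km².

59800 km²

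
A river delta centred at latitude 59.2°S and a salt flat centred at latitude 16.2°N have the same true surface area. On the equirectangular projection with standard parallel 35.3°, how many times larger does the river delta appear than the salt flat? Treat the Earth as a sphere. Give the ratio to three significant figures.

1.88

In the equirectangular projection with standard parallel φ₀ = 35.3° (x = Rλ cos φ₀, y = Rφ), meridians are true-scale (h = 1) and the parallel scale is k = cos φ₀ / cos φ.
Areal scale at 59.2°: h·k = 1.000 × 1.594 = 1.594.
Areal scale at 16.2°: h·k = 1.000 × 0.8499 = 0.8499.
Ratio = 1.594/0.8499 ≈ 1.88.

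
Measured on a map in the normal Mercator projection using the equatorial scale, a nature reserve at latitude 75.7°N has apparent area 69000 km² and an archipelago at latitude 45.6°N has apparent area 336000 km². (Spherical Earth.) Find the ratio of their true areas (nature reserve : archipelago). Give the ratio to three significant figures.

Since Mercator area scale is 1/cos²φ, the true area equals the apparent area multiplied by cos²φ.
True area of nature reserve: 69000 × cos²(75.7°) = 69000 × 0.06101 = 4210 km².
True area of archipelago: 336000 × cos²(45.6°) = 336000 × 0.4895 = 164500 km².
Ratio = 4210 / 164500 ≈ 0.0256.

0.0256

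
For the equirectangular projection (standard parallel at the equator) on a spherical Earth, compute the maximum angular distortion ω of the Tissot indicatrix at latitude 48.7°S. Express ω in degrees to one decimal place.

23.6°

In the plate carrée (x = Rλ, y = Rφ), meridians are true-scale (h = 1) and parallels are stretched by k = sec φ.
At 48.7°: h = 1.000, k = 1.515; principal scales a = 1.515, b = 1.000.
sin(ω/2) = (a − b)/(a + b) = 0.5151/2.515 = 0.2048, so ω = 2 arcsin(0.2048) ≈ 23.6°.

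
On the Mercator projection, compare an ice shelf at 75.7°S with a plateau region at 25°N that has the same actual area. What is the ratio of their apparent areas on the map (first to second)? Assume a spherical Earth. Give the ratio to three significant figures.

13.5

On Mercator, area is exaggerated by sec²φ = 1/cos²φ.
At 75.7°: sec²(75.7°) = 1/0.2470² = 16.39.
At 25°: sec²(25°) = 1/0.9063² = 1.217.
Ratio = 16.39/1.217 = cos²(25°)/cos²(75.7°) ≈ 13.5.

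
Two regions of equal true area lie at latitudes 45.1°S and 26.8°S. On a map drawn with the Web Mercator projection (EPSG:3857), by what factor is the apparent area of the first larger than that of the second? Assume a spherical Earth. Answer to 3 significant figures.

1.60

Mercator areal scale is sec²φ.
At 45.1°: sec²(45.1°) = 1/0.7059² = 2.007.
At 26.8°: sec²(26.8°) = 1/0.8926² = 1.255.
Ratio = 2.007/1.255 = cos²(26.8°)/cos²(45.1°) ≈ 1.60.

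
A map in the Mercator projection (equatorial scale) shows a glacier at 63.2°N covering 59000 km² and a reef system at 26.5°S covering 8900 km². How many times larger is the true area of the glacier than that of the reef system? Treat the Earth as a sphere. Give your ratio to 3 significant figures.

1.68

On Mercator the areal scale is sec²φ, so true area = apparent × cos²φ.
True area of glacier: 59000 × cos²(63.2°) = 59000 × 0.2033 = 11990 km².
True area of reef system: 8900 × cos²(26.5°) = 8900 × 0.8009 = 7128 km².
Ratio = 11990 / 7128 ≈ 1.68.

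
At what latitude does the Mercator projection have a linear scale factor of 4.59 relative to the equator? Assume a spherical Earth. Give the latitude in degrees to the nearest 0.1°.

Mercator scale is k = sec φ = 1/cos φ.
1/cos φ = 4.59  ⇒  cos φ = 0.2179  ⇒  φ = arccos(0.2179) ≈ 77.4°.

77.4°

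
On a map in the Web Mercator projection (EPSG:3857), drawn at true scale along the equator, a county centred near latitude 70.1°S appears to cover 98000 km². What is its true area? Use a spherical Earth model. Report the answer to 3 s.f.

For Mercator, h = k = sec φ (a conformal cylindrical projection has a single point scale, 1/cos φ).
Areal scale = k² = sec²φ = 1/cos²(70.1°) = 1/0.3404² = 8.631.
True area = apparent / (areal scale) = 98000 / 8.631 ≈ 11400 km².

11400 km²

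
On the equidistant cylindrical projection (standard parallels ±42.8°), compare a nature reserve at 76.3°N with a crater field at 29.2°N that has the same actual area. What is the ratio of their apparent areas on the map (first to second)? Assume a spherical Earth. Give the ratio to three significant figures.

With standard parallel φ₀ = 42.8°, the equirectangular projection gives x = Rλ cos φ₀, y = Rφ, so h = 1 and k = cos 42.8° / cos φ.
Areal scale at 76.3°: h·k = 1.000 × 3.098 = 3.098.
Areal scale at 29.2°: h·k = 1.000 × 0.8405 = 0.8405.
Ratio = 3.098/0.8405 ≈ 3.69.

3.69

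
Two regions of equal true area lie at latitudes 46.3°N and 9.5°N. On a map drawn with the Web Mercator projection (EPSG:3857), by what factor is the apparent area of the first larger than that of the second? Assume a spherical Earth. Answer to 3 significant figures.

Mercator areal scale is sec²φ.
At 46.3°: sec²(46.3°) = 1/0.6909² = 2.095.
At 9.5°: sec²(9.5°) = 1/0.9863² = 1.028.
Ratio = 2.095/1.028 = cos²(9.5°)/cos²(46.3°) ≈ 2.04.

2.04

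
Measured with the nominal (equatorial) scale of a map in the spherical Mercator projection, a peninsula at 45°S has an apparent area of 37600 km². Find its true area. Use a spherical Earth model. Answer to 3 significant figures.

18800 km²

The Mercator projection is conformal; its linear scale factor is the same in every direction and equals sec φ = 1/cos φ.
Areal scale = k² = sec²φ = 1/cos²(45°) = 1/0.7071² = 2.000.
True area = apparent / (areal scale) = 37600 / 2.000 ≈ 18800 km².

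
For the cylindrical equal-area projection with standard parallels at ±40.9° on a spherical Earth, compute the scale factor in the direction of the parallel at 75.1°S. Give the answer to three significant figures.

Cylindrical equal-area (φ₀ = 40.9°): h = cos φ / cos 40.9° along meridians, k = cos 40.9° / cos φ along parallels; h·k = 1.
k = cos 40.9° / cos 75.1° = 0.7559/0.2571 = 2.940.

2.94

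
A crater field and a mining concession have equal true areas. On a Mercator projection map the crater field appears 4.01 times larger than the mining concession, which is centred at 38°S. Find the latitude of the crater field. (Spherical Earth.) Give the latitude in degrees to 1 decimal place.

On Mercator, (apparent₁)/(apparent₂) = sec²φ₁ / sec²φ₂ when true areas are equal.
cos²φ₂ / cos²φ₁ = 4.01  ⇒  cos φ₁ = cos 38° / √4.01 = 0.7880/2.002 = 0.3935.
φ₁ = arccos(0.3935) ≈ 66.8°.

66.8°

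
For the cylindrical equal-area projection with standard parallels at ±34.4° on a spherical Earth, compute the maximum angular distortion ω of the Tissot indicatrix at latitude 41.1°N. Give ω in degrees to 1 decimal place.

10.4°

Cylindrical equal-area (φ₀ = 34.4°): h = cos φ / cos 34.4° along meridians, k = cos 34.4° / cos φ along parallels; h·k = 1.
At 41.1°: h = 0.9133, k = 1.095; principal scales a = 1.095, b = 0.9133.
sin(ω/2) = (a − b)/(a + b) = 0.1817/2.008 = 0.09046, so ω = 2 arcsin(0.09046) ≈ 10.4°.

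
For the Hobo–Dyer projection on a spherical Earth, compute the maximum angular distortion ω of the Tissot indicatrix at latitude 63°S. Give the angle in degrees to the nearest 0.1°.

60.9°

Hobo–Dyer is a cylindrical equal-area projection with standard parallels at ±37.5°. A cylindrical equal-area projection with standard parallel φ₀ has meridian scale h = cos φ / cos φ₀ and parallel scale k = cos φ₀ / cos φ (so areas are preserved, h·k = 1).
At 63°: h = 0.5722, k = 1.748; principal scales a = 1.748, b = 0.5722.
sin(ω/2) = (a − b)/(a + b) = 1.175/2.320 = 0.5066, so ω = 2 arcsin(0.5066) ≈ 60.9°.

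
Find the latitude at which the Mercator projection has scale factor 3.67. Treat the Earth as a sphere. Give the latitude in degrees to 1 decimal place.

Mercator scale is k = sec φ = 1/cos φ.
1/cos φ = 3.67  ⇒  cos φ = 0.2725  ⇒  φ = arccos(0.2725) ≈ 74.2°.

74.2°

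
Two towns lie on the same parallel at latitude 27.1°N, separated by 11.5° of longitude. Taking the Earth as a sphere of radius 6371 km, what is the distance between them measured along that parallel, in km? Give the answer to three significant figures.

Arc length along a parallel = R cos φ · Δλ (with Δλ in radians).
= 6371 × cos 27.1° × (11.5° × π/180) = 6371 × 0.8902 × 0.2007 ≈ 1140 km.

1140 km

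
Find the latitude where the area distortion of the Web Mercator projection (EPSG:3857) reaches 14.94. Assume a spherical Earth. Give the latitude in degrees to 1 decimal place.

75.0°

Mercator areal scale is sec²φ.
sec²φ = 14.94  ⇒  cos²φ = 0.06693  ⇒  cos φ = 0.2587.
φ = arccos(0.2587) ≈ 75.0°.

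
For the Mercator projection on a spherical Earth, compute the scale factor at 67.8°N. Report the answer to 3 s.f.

2.65

The Mercator projection is conformal; its linear scale factor is the same in every direction and equals sec φ = 1/cos φ.
k = 1/cos 67.8° = 1/0.3778 = 2.647.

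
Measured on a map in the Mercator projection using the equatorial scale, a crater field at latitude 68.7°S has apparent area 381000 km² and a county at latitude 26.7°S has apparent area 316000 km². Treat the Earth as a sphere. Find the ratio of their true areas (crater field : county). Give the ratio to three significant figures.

On Mercator the areal scale is sec²φ, so true area = apparent × cos²φ.
True area of crater field: 381000 × cos²(68.7°) = 381000 × 0.1320 = 50270 km².
True area of county: 316000 × cos²(26.7°) = 316000 × 0.7981 = 252200 km².
Ratio = 50270 / 252200 ≈ 0.199.

0.199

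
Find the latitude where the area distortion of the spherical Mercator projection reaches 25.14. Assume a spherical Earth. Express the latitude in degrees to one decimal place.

78.5°

Mercator areal scale is sec²φ.
sec²φ = 25.14  ⇒  cos²φ = 0.03978  ⇒  cos φ = 0.1994.
φ = arccos(0.1994) ≈ 78.5°.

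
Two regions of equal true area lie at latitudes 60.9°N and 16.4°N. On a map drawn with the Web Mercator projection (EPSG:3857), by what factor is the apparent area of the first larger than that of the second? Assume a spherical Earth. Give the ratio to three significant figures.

3.89

On Mercator, area is exaggerated by sec²φ = 1/cos²φ.
At 60.9°: sec²(60.9°) = 1/0.4863² = 4.228.
At 16.4°: sec²(16.4°) = 1/0.9593² = 1.087.
Ratio = 4.228/1.087 = cos²(16.4°)/cos²(60.9°) ≈ 3.89.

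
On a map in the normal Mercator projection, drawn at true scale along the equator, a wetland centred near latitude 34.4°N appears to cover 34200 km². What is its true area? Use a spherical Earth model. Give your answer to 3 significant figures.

For Mercator, h = k = sec φ (a conformal cylindrical projection has a single point scale, 1/cos φ).
Areal scale = k² = sec²φ = 1/cos²(34.4°) = 1/0.8251² = 1.469.
True area = apparent / (areal scale) = 34200 / 1.469 ≈ 23300 km².

23300 km²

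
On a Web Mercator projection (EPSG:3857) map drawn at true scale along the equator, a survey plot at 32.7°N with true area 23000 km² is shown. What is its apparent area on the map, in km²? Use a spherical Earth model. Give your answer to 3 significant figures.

32500 km²

Mercator is conformal, so the point scale is isotropic: h = k = sec φ = 1/cos φ.
Areal scale = k² = sec²φ = 1/cos²(32.7°) = 1/0.8415² = 1.412.
Apparent area = 23000 × 1.412 ≈ 32500 km².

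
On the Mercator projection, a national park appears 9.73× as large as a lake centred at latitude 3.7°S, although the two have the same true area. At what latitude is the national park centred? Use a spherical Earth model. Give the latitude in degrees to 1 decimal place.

71.3°

On Mercator, (apparent₁)/(apparent₂) = sec²φ₁ / sec²φ₂ when true areas are equal.
cos²φ₂ / cos²φ₁ = 9.73  ⇒  cos φ₁ = cos 3.7° / √9.73 = 0.9979/3.119 = 0.3199.
φ₁ = arccos(0.3199) ≈ 71.3°.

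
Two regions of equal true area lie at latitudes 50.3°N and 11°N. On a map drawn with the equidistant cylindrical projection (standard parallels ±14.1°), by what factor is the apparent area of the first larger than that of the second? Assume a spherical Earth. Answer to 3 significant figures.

1.54

In the equirectangular projection with standard parallel φ₀ = 14.1° (x = Rλ cos φ₀, y = Rφ), meridians are true-scale (h = 1) and the parallel scale is k = cos φ₀ / cos φ.
Areal scale at 50.3°: h·k = 1.000 × 1.518 = 1.518.
Areal scale at 11°: h·k = 1.000 × 0.9880 = 0.9880.
Ratio = 1.518/0.9880 ≈ 1.54.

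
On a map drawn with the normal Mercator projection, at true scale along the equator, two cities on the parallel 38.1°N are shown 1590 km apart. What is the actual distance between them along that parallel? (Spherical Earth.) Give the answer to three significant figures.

Mercator is conformal, so the point scale is isotropic: h = k = sec φ = 1/cos φ.
Along the parallel at 38.1°, map distances are exaggerated by k = sec 38.1° = 1.271.
True distance = 1590 / 1.271 = 1590 × cos 38.1° ≈ 1250 km.

1250 km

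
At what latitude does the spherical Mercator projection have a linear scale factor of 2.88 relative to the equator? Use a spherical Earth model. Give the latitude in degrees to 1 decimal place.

Mercator scale is k = sec φ = 1/cos φ.
1/cos φ = 2.88  ⇒  cos φ = 0.3472  ⇒  φ = arccos(0.3472) ≈ 69.7°.

69.7°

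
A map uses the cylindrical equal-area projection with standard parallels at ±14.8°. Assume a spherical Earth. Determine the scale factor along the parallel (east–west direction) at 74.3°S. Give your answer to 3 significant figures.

3.57

Cylindrical equal-area (φ₀ = 14.8°): h = cos φ / cos 14.8° along meridians, k = cos 14.8° / cos φ along parallels; h·k = 1.
k = cos 14.8° / cos 74.3° = 0.9668/0.2706 = 3.573.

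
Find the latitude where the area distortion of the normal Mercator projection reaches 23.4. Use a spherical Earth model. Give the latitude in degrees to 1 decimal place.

Mercator areal scale is sec²φ.
sec²φ = 23.4  ⇒  cos²φ = 0.04274  ⇒  cos φ = 0.2067.
φ = arccos(0.2067) ≈ 78.1°.

78.1°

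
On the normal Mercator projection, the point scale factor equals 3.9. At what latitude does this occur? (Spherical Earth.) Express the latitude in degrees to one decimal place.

75.1°

Mercator scale is k = sec φ = 1/cos φ.
1/cos φ = 3.9  ⇒  cos φ = 0.2564  ⇒  φ = arccos(0.2564) ≈ 75.1°.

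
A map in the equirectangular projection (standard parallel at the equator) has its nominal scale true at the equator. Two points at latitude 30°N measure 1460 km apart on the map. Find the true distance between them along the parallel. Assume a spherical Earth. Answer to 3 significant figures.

1260 km

For the equirectangular projection with φ₀ = 0 (plate carrée), h = 1 along meridians and k = sec φ along parallels.
Along the parallel at 30°, map distances are exaggerated by k = sec 30° = 1.155.
True distance = 1460 / 1.155 = 1460 × cos 30° ≈ 1260 km.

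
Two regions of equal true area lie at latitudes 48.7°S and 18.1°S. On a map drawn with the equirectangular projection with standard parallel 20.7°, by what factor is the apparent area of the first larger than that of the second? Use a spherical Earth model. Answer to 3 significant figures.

The equidistant cylindrical projection with φ₀ = 20.7° has h = 1 (meridians true) and k = cos φ₀ / cos φ along parallels.
Areal scale at 48.7°: h·k = 1.000 × 1.417 = 1.417.
Areal scale at 18.1°: h·k = 1.000 × 0.9841 = 0.9841.
Ratio = 1.417/0.9841 ≈ 1.44.

1.44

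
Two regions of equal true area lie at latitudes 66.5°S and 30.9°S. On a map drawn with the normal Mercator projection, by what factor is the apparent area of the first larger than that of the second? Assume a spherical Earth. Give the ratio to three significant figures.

4.63

On Mercator, area is exaggerated by sec²φ = 1/cos²φ.
At 66.5°: sec²(66.5°) = 1/0.3987² = 6.289.
At 30.9°: sec²(30.9°) = 1/0.8581² = 1.358.
Ratio = 6.289/1.358 = cos²(30.9°)/cos²(66.5°) ≈ 4.63.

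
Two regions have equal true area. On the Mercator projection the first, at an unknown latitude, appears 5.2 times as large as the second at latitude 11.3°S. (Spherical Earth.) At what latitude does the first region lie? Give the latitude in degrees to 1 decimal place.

On Mercator, (apparent₁)/(apparent₂) = sec²φ₁ / sec²φ₂ when true areas are equal.
cos²φ₂ / cos²φ₁ = 5.2  ⇒  cos φ₁ = cos 11.3° / √5.2 = 0.9806/2.280 = 0.4300.
φ₁ = arccos(0.4300) ≈ 64.5°.

64.5°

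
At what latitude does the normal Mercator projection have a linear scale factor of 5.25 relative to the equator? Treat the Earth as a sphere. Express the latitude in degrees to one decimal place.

79.0°

Mercator scale is k = sec φ = 1/cos φ.
1/cos φ = 5.25  ⇒  cos φ = 0.1905  ⇒  φ = arccos(0.1905) ≈ 79.0°.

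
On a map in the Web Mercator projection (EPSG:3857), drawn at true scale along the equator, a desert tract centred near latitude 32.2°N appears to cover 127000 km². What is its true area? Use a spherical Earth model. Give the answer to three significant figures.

90900 km²

Mercator is conformal, so the point scale is isotropic: h = k = sec φ = 1/cos φ.
Areal scale = k² = sec²φ = 1/cos²(32.2°) = 1/0.8462² = 1.397.
True area = apparent / (areal scale) = 127000 / 1.397 ≈ 90900 km².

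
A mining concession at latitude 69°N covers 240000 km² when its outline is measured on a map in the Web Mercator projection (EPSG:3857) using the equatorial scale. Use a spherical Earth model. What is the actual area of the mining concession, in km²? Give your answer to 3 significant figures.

The Mercator projection is conformal; its linear scale factor is the same in every direction and equals sec φ = 1/cos φ.
Areal scale = k² = sec²φ = 1/cos²(69°) = 1/0.3584² = 7.786.
True area = apparent / (areal scale) = 240000 / 7.786 ≈ 30800 km².

30800 km²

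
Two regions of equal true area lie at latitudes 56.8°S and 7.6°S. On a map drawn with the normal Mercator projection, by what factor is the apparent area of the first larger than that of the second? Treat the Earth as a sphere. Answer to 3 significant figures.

3.28

On Mercator, area is exaggerated by sec²φ = 1/cos²φ.
At 56.8°: sec²(56.8°) = 1/0.5476² = 3.335.
At 7.6°: sec²(7.6°) = 1/0.9912² = 1.018.
Ratio = 3.335/1.018 = cos²(7.6°)/cos²(56.8°) ≈ 3.28.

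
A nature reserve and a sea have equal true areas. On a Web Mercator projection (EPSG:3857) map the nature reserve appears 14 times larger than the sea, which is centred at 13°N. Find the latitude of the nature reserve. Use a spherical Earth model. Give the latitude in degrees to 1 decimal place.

For equal true areas on Mercator, apparent areas scale as sec²φ, so the ratio is cos²φ₂ / cos²φ₁.
cos²φ₂ / cos²φ₁ = 14  ⇒  cos φ₁ = cos 13° / √14 = 0.9744/3.742 = 0.2604.
φ₁ = arccos(0.2604) ≈ 74.9°.

74.9°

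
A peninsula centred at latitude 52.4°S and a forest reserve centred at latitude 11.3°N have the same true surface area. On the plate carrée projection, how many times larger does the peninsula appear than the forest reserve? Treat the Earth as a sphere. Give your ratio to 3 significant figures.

For the equirectangular projection with φ₀ = 0 (plate carrée), h = 1 along meridians and k = sec φ along parallels.
Areal scale at 52.4°: h·k = 1.000 × 1.639 = 1.639.
Areal scale at 11.3°: h·k = 1.000 × 1.020 = 1.020.
Ratio = 1.639/1.020 ≈ 1.61.

1.61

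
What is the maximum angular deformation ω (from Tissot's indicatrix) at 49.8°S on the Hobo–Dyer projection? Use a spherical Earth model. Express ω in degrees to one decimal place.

23.5°

The Hobo–Dyer projection is cylindrical equal-area with φ₀ = 37.5°. Cylindrical equal-area (φ₀ = 37.5°): h = cos φ / cos 37.5° along meridians, k = cos 37.5° / cos φ along parallels; h·k = 1.
At 49.8°: h = 0.8136, k = 1.229; principal scales a = 1.229, b = 0.8136.
sin(ω/2) = (a − b)/(a + b) = 0.4156/2.043 = 0.2034, so ω = 2 arcsin(0.2034) ≈ 23.5°.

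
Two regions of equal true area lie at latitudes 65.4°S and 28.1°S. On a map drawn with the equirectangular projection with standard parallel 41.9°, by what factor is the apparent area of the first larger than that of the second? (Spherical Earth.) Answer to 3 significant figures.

In the equirectangular projection with standard parallel φ₀ = 41.9° (x = Rλ cos φ₀, y = Rφ), meridians are true-scale (h = 1) and the parallel scale is k = cos φ₀ / cos φ.
Areal scale at 65.4°: h·k = 1.000 × 1.788 = 1.788.
Areal scale at 28.1°: h·k = 1.000 × 0.8438 = 0.8438.
Ratio = 1.788/0.8438 ≈ 2.12.

2.12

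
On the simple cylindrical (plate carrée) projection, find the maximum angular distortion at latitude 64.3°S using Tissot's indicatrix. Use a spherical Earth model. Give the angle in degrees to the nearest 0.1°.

Plate carrée maps x = Rλ, y = Rφ. The meridian scale is h = 1 and the parallel scale is k = 1/cos φ = sec φ.
At 64.3°: h = 1.000, k = 2.306; principal scales a = 2.306, b = 1.000.
sin(ω/2) = (a − b)/(a + b) = 1.306/3.306 = 0.3950, so ω = 2 arcsin(0.3950) ≈ 46.5°.

46.5°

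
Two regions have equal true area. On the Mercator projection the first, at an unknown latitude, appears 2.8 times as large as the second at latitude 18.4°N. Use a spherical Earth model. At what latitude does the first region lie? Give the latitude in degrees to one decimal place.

55.5°

On Mercator, (apparent₁)/(apparent₂) = sec²φ₁ / sec²φ₂ when true areas are equal.
cos²φ₂ / cos²φ₁ = 2.8  ⇒  cos φ₁ = cos 18.4° / √2.8 = 0.9489/1.673 = 0.5671.
φ₁ = arccos(0.5671) ≈ 55.5°.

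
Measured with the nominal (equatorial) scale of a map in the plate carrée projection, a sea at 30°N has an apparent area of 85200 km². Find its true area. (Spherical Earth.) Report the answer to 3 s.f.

73800 km²

For the equirectangular projection with φ₀ = 0 (plate carrée), h = 1 along meridians and k = sec φ along parallels.
Areal scale = h·k = 1 × sec φ; at 30°, h = 1.000, k = 1.155, so h·k = 1.155.
True area = apparent / (areal scale) = 85200 / 1.155 ≈ 73800 km².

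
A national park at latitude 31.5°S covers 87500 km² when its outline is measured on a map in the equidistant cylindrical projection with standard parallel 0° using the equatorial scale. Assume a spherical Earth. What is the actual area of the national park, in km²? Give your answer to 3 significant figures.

For the equirectangular projection with φ₀ = 0 (plate carrée), h = 1 along meridians and k = sec φ along parallels.
Areal scale = h·k = 1 × sec φ; at 31.5°, h = 1.000, k = 1.173, so h·k = 1.173.
True area = apparent / (areal scale) = 87500 / 1.173 ≈ 74600 km².

74600 km²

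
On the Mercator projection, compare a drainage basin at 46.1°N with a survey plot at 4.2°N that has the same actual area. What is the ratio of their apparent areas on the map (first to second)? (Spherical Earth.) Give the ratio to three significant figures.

2.07

Mercator areal scale is sec²φ.
At 46.1°: sec²(46.1°) = 1/0.6934² = 2.080.
At 4.2°: sec²(4.2°) = 1/0.9973² = 1.005.
Ratio = 2.080/1.005 = cos²(4.2°)/cos²(46.1°) ≈ 2.07.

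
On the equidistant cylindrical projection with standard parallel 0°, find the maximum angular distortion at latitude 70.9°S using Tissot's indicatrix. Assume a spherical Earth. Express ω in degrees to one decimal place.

60.9°

For the equirectangular projection with φ₀ = 0 (plate carrée), h = 1 along meridians and k = sec φ along parallels.
At 70.9°: h = 1.000, k = 3.056; principal scales a = 3.056, b = 1.000.
sin(ω/2) = (a − b)/(a + b) = 2.056/4.056 = 0.5069, so ω = 2 arcsin(0.5069) ≈ 60.9°.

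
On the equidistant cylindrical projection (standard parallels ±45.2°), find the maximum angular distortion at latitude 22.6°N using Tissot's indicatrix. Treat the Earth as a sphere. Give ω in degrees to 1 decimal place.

15.4°

In the equirectangular projection with standard parallel φ₀ = 45.2° (x = Rλ cos φ₀, y = Rφ), meridians are true-scale (h = 1) and the parallel scale is k = cos φ₀ / cos φ.
At 22.6°: h = 1.000, k = 0.7632; principal scales a = 1.000, b = 0.7632.
sin(ω/2) = (a − b)/(a + b) = 0.2368/1.763 = 0.1343, so ω = 2 arcsin(0.1343) ≈ 15.4°.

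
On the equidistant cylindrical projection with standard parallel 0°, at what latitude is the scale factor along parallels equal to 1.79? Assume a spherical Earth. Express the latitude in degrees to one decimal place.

56.0°

Plate carrée: h = 1, k = sec φ along parallels.
sec φ = 1.79  ⇒  cos φ = 0.5587  ⇒  φ ≈ 56.0°.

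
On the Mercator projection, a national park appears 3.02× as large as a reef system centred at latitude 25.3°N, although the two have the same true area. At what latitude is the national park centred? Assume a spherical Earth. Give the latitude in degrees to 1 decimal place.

58.7°

Mercator areal scale is sec²φ, so apparent-area ratio = sec²φ₁ / sec²φ₂ = cos²φ₂ / cos²φ₁.
cos²φ₂ / cos²φ₁ = 3.02  ⇒  cos φ₁ = cos 25.3° / √3.02 = 0.9041/1.738 = 0.5202.
φ₁ = arccos(0.5202) ≈ 58.7°.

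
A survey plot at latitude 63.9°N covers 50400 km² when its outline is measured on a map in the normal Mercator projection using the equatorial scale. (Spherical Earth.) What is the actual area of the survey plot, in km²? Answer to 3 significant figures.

9750 km²

The Mercator projection is conformal; its linear scale factor is the same in every direction and equals sec φ = 1/cos φ.
Areal scale = k² = sec²φ = 1/cos²(63.9°) = 1/0.4399² = 5.167.
True area = apparent / (areal scale) = 50400 / 5.167 ≈ 9750 km².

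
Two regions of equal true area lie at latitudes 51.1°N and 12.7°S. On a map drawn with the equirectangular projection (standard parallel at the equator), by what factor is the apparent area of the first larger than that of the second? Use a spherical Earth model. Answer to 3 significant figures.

Plate carrée maps x = Rλ, y = Rφ. The meridian scale is h = 1 and the parallel scale is k = 1/cos φ = sec φ.
Areal scale at 51.1°: h·k = 1.000 × 1.592 = 1.592.
Areal scale at 12.7°: h·k = 1.000 × 1.025 = 1.025.
Ratio = 1.592/1.025 ≈ 1.55.

1.55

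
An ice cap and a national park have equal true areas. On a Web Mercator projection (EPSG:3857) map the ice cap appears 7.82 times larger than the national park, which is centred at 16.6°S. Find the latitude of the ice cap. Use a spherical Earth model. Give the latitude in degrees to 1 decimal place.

70.0°

On Mercator, (apparent₁)/(apparent₂) = sec²φ₁ / sec²φ₂ when true areas are equal.
cos²φ₂ / cos²φ₁ = 7.82  ⇒  cos φ₁ = cos 16.6° / √7.82 = 0.9583/2.796 = 0.3427.
φ₁ = arccos(0.3427) ≈ 70.0°.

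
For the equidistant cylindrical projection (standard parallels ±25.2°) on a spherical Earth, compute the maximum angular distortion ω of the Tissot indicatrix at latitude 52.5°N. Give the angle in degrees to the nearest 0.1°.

22.6°

With standard parallel φ₀ = 25.2°, the equirectangular projection gives x = Rλ cos φ₀, y = Rφ, so h = 1 and k = cos 25.2° / cos φ.
At 52.5°: h = 1.000, k = 1.486; principal scales a = 1.486, b = 1.000.
sin(ω/2) = (a − b)/(a + b) = 0.4863/2.486 = 0.1956, so ω = 2 arcsin(0.1956) ≈ 22.6°.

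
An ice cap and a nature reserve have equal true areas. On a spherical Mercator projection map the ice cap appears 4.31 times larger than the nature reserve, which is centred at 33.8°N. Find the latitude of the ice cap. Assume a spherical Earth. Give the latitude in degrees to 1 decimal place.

Mercator areal scale is sec²φ, so apparent-area ratio = sec²φ₁ / sec²φ₂ = cos²φ₂ / cos²φ₁.
cos²φ₂ / cos²φ₁ = 4.31  ⇒  cos φ₁ = cos 33.8° / √4.31 = 0.8310/2.076 = 0.4003.
φ₁ = arccos(0.4003) ≈ 66.4°.

66.4°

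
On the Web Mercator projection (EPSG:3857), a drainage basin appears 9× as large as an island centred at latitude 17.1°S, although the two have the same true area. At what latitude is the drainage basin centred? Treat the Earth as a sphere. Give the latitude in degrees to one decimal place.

On Mercator, (apparent₁)/(apparent₂) = sec²φ₁ / sec²φ₂ when true areas are equal.
cos²φ₂ / cos²φ₁ = 9  ⇒  cos φ₁ = cos 17.1° / √9 = 0.9558/3.000 = 0.3186.
φ₁ = arccos(0.3186) ≈ 71.4°.

71.4°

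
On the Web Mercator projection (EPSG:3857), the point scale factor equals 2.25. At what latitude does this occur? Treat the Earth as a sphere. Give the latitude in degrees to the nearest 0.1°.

Mercator scale is k = sec φ = 1/cos φ.
1/cos φ = 2.25  ⇒  cos φ = 0.4444  ⇒  φ = arccos(0.4444) ≈ 63.6°.

63.6°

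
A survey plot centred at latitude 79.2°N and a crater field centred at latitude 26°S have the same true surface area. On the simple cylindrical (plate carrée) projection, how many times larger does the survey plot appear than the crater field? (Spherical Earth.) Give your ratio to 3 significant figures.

In the plate carrée (x = Rλ, y = Rφ), meridians are true-scale (h = 1) and parallels are stretched by k = sec φ.
Areal scale at 79.2°: h·k = 1.000 × 5.337 = 5.337.
Areal scale at 26°: h·k = 1.000 × 1.113 = 1.113.
Ratio = 5.337/1.113 ≈ 4.80.

4.80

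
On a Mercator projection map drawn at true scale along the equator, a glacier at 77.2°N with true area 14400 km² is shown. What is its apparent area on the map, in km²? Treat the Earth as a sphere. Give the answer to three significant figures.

293000 km²

The Mercator projection is conformal; its linear scale factor is the same in every direction and equals sec φ = 1/cos φ.
Areal scale = k² = sec²φ = 1/cos²(77.2°) = 1/0.2215² = 20.37.
Apparent area = 14400 × 20.37 ≈ 293000 km².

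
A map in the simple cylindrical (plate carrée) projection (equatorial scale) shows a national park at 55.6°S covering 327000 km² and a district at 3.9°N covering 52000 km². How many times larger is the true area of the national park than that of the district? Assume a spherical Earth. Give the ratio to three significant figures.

3.56

Plate carrée has h = 1 and k = sec φ, giving areal scale sec φ; true area = (apparent area) · cos φ.
True area of national park: 327000 × cos(55.6°) = 327000 × 0.5650 = 184700 km².
True area of district: 52000 × cos(3.9°) = 52000 × 0.9977 = 51880 km².
Ratio = 184700 / 51880 ≈ 3.56.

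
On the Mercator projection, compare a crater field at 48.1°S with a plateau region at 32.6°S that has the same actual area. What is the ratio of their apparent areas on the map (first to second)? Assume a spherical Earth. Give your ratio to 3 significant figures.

1.59

Mercator areal scale is sec²φ.
At 48.1°: sec²(48.1°) = 1/0.6678² = 2.242.
At 32.6°: sec²(32.6°) = 1/0.8425² = 1.409.
Ratio = 2.242/1.409 = cos²(32.6°)/cos²(48.1°) ≈ 1.59.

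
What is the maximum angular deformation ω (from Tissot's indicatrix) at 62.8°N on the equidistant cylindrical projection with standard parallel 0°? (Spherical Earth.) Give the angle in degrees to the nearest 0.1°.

43.8°

In the plate carrée (x = Rλ, y = Rφ), meridians are true-scale (h = 1) and parallels are stretched by k = sec φ.
At 62.8°: h = 1.000, k = 2.188; principal scales a = 2.188, b = 1.000.
sin(ω/2) = (a − b)/(a + b) = 1.188/3.188 = 0.3726, so ω = 2 arcsin(0.3726) ≈ 43.8°.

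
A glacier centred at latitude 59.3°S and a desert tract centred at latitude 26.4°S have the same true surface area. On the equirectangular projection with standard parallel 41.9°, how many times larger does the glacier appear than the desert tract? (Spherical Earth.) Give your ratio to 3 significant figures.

1.75

In the equirectangular projection with standard parallel φ₀ = 41.9° (x = Rλ cos φ₀, y = Rφ), meridians are true-scale (h = 1) and the parallel scale is k = cos φ₀ / cos φ.
Areal scale at 59.3°: h·k = 1.000 × 1.458 = 1.458.
Areal scale at 26.4°: h·k = 1.000 × 0.8310 = 0.8310.
Ratio = 1.458/0.8310 ≈ 1.75.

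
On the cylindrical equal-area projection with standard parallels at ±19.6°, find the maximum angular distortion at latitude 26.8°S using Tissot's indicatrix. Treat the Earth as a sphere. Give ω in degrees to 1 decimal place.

A cylindrical equal-area projection with standard parallel φ₀ has meridian scale h = cos φ / cos φ₀ and parallel scale k = cos φ₀ / cos φ (so areas are preserved, h·k = 1).
At 26.8°: h = 0.9475, k = 1.055; principal scales a = 1.055, b = 0.9475.
sin(ω/2) = (a − b)/(a + b) = 0.1079/2.003 = 0.05389, so ω = 2 arcsin(0.05389) ≈ 6.2°.

6.2°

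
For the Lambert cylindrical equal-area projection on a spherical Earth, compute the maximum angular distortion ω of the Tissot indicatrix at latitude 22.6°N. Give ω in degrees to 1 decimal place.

The Lambert cylindrical equal-area projection is the cylindrical equal-area projection with its standard parallel at the equator (φ₀ = 0). A cylindrical equal-area projection with standard parallel φ₀ has meridian scale h = cos φ / cos φ₀ and parallel scale k = cos φ₀ / cos φ (so areas are preserved, h·k = 1).
At 22.6°: h = 0.9232, k = 1.083; principal scales a = 1.083, b = 0.9232.
sin(ω/2) = (a − b)/(a + b) = 0.1600/2.006 = 0.07973, so ω = 2 arcsin(0.07973) ≈ 9.1°.

9.1°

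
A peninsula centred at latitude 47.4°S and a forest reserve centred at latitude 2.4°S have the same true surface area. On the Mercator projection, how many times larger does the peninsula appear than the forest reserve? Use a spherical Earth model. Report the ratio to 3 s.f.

2.18

On Mercator, area is exaggerated by sec²φ = 1/cos²φ.
At 47.4°: sec²(47.4°) = 1/0.6769² = 2.183.
At 2.4°: sec²(2.4°) = 1/0.9991² = 1.002.
Ratio = 2.183/1.002 = cos²(2.4°)/cos²(47.4°) ≈ 2.18.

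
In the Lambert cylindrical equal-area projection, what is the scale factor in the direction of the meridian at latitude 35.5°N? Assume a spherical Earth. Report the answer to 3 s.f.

0.814

The Lambert cylindrical equal-area projection is the cylindrical equal-area projection with its standard parallel at the equator (φ₀ = 0). For cylindrical equal-area with standard parallel φ₀, h = cos φ / cos φ₀ and k = cos φ₀ / cos φ, so h·k = 1.
h = cos 35.5° / cos 0° = 0.8141/1.000 = 0.8141.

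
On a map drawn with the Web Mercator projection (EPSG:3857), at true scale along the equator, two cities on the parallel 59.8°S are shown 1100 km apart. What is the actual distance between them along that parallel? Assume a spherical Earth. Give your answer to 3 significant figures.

Mercator is conformal, so the point scale is isotropic: h = k = sec φ = 1/cos φ.
Along the parallel at 59.8°, map distances are exaggerated by k = sec 59.8° = 1.988.
True distance = 1100 / 1.988 = 1100 × cos 59.8° ≈ 553 km.

553 km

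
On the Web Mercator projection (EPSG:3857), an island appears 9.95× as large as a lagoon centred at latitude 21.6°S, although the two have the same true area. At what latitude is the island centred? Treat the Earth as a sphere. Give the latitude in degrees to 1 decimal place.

72.9°

Mercator areal scale is sec²φ, so apparent-area ratio = sec²φ₁ / sec²φ₂ = cos²φ₂ / cos²φ₁.
cos²φ₂ / cos²φ₁ = 9.95  ⇒  cos φ₁ = cos 21.6° / √9.95 = 0.9298/3.154 = 0.2948.
φ₁ = arccos(0.2948) ≈ 72.9°.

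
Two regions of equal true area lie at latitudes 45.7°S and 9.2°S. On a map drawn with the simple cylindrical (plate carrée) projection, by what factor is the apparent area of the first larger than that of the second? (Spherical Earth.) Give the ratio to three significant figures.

Plate carrée maps x = Rλ, y = Rφ. The meridian scale is h = 1 and the parallel scale is k = 1/cos φ = sec φ.
Areal scale at 45.7°: h·k = 1.000 × 1.432 = 1.432.
Areal scale at 9.2°: h·k = 1.000 × 1.013 = 1.013.
Ratio = 1.432/1.013 ≈ 1.41.

1.41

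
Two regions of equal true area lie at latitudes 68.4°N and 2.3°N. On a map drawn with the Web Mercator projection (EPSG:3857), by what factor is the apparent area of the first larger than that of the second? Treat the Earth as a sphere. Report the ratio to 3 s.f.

Mercator areal scale is sec²φ.
At 68.4°: sec²(68.4°) = 1/0.3681² = 7.379.
At 2.3°: sec²(2.3°) = 1/0.9992² = 1.002.
Ratio = 7.379/1.002 = cos²(2.3°)/cos²(68.4°) ≈ 7.37.

7.37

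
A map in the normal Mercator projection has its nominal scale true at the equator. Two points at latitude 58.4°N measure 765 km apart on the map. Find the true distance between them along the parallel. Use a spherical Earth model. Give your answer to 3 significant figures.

401 km

The Mercator projection is conformal; its linear scale factor is the same in every direction and equals sec φ = 1/cos φ.
Along the parallel at 58.4°, map distances are exaggerated by k = sec 58.4° = 1.908.
True distance = 765 / 1.908 = 765 × cos 58.4° ≈ 401 km.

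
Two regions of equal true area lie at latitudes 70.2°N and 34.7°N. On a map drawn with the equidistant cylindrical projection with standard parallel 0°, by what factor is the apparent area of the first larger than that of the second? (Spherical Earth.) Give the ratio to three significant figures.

Plate carrée maps x = Rλ, y = Rφ. The meridian scale is h = 1 and the parallel scale is k = 1/cos φ = sec φ.
Areal scale at 70.2°: h·k = 1.000 × 2.952 = 2.952.
Areal scale at 34.7°: h·k = 1.000 × 1.216 = 1.216.
Ratio = 2.952/1.216 ≈ 2.43.

2.43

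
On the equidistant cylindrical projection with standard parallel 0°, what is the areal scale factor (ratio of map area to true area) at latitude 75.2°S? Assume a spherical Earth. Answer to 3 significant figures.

For the equirectangular projection with φ₀ = 0 (plate carrée), h = 1 along meridians and k = sec φ along parallels.
Areal scale = h·k = 1 × sec φ; at 75.2°, h = 1.000, k = 3.915, so h·k = 3.915.

3.91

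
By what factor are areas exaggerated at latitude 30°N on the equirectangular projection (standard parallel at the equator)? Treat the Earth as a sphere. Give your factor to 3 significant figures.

1.15

Plate carrée maps x = Rλ, y = Rφ. The meridian scale is h = 1 and the parallel scale is k = 1/cos φ = sec φ.
Areal scale = h·k = 1 × sec φ; at 30°, h = 1.000, k = 1.155, so h·k = 1.155.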